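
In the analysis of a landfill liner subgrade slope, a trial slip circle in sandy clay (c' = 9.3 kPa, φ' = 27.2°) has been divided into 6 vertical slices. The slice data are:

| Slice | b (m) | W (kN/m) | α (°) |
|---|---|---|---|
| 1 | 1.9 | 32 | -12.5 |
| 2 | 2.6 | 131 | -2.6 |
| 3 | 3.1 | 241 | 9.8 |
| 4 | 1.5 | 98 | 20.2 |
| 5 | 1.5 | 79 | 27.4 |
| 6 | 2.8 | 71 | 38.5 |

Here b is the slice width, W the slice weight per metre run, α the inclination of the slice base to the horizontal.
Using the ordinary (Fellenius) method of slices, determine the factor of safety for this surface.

FS = 3.18

Ordinary method of slices: FS = Σ[c'·Δl_i + (W_i cosα_i)·tanφ'] / Σ W_i sinα_i, with Δl_i = b_i / cosα_i.
Slice 1: Δl = 1.9/cos(-12.5°) = 1.946 m; N'_1 = 32·cos(-12.5°) = 31.2; c'Δl = 18.10; W sinα = -6.9
Slice 2: Δl = 2.6/cos(-2.6°) = 2.603 m; N'_2 = 131·cos(-2.6°) = 130.9; c'Δl = 24.20; W sinα = -5.9
Slice 3: Δl = 3.1/cos9.8° = 3.146 m; N'_3 = 241·cos9.8° = 237.5; c'Δl = 29.26; W sinα = 41.0
Slice 4: Δl = 1.5/cos20.2° = 1.598 m; N'_4 = 98·cos20.2° = 92.0; c'Δl = 14.86; W sinα = 33.8
Slice 5: Δl = 1.5/cos27.4° = 1.690 m; N'_5 = 79·cos27.4° = 70.1; c'Δl = 15.71; W sinα = 36.4
Slice 6: Δl = 2.8/cos38.5° = 3.578 m; N'_6 = 71·cos38.5° = 55.6; c'Δl = 33.27; W sinα = 44.2
Σc'Δl = 135.4 kN/m; ΣN' = 617.3 kN/m; ΣW sinα = 142.5 kN/m
Resisting = 135.4 + 617.3·tan27.2° = 135.4 + 317.2 = 452.6 kN/m
FS = 452.6 / 142.5 = 3.175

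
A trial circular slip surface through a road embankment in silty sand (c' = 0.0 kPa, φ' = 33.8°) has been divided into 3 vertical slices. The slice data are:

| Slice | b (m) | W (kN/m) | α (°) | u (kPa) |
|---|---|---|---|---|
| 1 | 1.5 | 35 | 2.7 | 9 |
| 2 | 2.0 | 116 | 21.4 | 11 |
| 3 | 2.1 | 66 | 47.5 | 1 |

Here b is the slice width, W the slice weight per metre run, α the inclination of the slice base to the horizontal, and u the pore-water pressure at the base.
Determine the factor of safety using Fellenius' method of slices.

Ordinary method of slices: FS = Σ[c'·Δl_i + (W_i cosα_i − u_i·Δl_i)·tanφ'] / Σ W_i sinα_i, with Δl_i = b_i / cosα_i.
Slice 1: Δl = 1.5/cos2.7° = 1.502 m; N'_1 = 35·cos2.7° − 9·1.502 = 21.4; c'Δl = 0.00; W sinα = 1.6
Slice 2: Δl = 2.0/cos21.4° = 2.148 m; N'_2 = 116·cos21.4° − 11·2.148 = 84.4; c'Δl = 0.00; W sinα = 42.3
Slice 3: Δl = 2.1/cos47.5° = 3.108 m; N'_3 = 66·cos47.5° − 1·3.108 = 41.5; c'Δl = 0.00; W sinα = 48.7
Σc'Δl = 0.0 kN/m; ΣN' = 147.3 kN/m; ΣW sinα = 92.6 kN/m
Resisting = 0.0 + 147.3·tan33.8° = 0.0 + 98.6 = 98.6 kN/m
FS = 98.6 / 92.6 = 1.064

FS = 1.06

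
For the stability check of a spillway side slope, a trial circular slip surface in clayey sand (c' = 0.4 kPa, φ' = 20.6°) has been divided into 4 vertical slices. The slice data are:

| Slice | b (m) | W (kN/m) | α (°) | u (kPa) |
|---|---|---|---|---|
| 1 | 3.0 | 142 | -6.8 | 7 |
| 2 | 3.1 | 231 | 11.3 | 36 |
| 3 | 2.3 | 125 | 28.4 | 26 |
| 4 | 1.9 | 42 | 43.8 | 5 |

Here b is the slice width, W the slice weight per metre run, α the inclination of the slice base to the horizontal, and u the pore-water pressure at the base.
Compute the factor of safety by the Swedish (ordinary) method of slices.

FS = 0.98

Ordinary method of slices: FS = Σ[c'·Δl_i + (W_i cosα_i − u_i·Δl_i)·tanφ'] / Σ W_i sinα_i, with Δl_i = b_i / cosα_i.
Slice 1: Δl = 3.0/cos(-6.8°) = 3.021 m; N'_1 = 142·cos(-6.8°) − 7·3.021 = 119.9; c'Δl = 1.21; W sinα = -16.8
Slice 2: Δl = 3.1/cos11.3° = 3.161 m; N'_2 = 231·cos11.3° − 36·3.161 = 112.7; c'Δl = 1.26; W sinα = 45.3
Slice 3: Δl = 2.3/cos28.4° = 2.615 m; N'_3 = 125·cos28.4° − 26·2.615 = 42.0; c'Δl = 1.05; W sinα = 59.5
Slice 4: Δl = 1.9/cos43.8° = 2.632 m; N'_4 = 42·cos43.8° − 5·2.632 = 17.2; c'Δl = 1.05; W sinα = 29.1
Σc'Δl = 4.6 kN/m; ΣN' = 291.7 kN/m; ΣW sinα = 117.0 kN/m
Resisting = 4.6 + 291.7·tan20.6° = 4.6 + 109.6 = 114.2 kN/m
FS = 114.2 / 117.0 = 0.976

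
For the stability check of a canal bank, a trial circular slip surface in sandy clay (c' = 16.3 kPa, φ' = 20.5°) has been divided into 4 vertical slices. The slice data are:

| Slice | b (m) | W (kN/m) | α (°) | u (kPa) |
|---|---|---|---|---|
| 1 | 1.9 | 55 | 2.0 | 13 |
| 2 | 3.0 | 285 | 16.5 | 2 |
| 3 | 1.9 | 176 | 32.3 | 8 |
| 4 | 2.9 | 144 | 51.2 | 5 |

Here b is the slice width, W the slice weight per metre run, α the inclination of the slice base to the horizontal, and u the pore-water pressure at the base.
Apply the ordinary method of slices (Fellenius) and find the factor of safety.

Ordinary method of slices: FS = Σ[c'·Δl_i + (W_i cosα_i − u_i·Δl_i)·tanφ'] / Σ W_i sinα_i, with Δl_i = b_i / cosα_i.
Slice 1: Δl = 1.9/cos2.0° = 1.901 m; N'_1 = 55·cos2.0° − 13·1.901 = 30.3; c'Δl = 30.99; W sinα = 1.9
Slice 2: Δl = 3.0/cos16.5° = 3.129 m; N'_2 = 285·cos16.5° − 2·3.129 = 267.0; c'Δl = 51.00; W sinα = 80.9
Slice 3: Δl = 1.9/cos32.3° = 2.248 m; N'_3 = 176·cos32.3° − 8·2.248 = 130.8; c'Δl = 36.64; W sinα = 94.0
Slice 4: Δl = 2.9/cos51.2° = 4.628 m; N'_4 = 144·cos51.2° − 5·4.628 = 67.1; c'Δl = 75.44; W sinα = 112.2
Σc'Δl = 194.1 kN/m; ΣN' = 495.1 kN/m; ΣW sinα = 289.1 kN/m
Resisting = 194.1 + 495.1·tan20.5° = 194.1 + 185.1 = 379.2 kN/m
FS = 379.2 / 289.1 = 1.311

FS = 1.31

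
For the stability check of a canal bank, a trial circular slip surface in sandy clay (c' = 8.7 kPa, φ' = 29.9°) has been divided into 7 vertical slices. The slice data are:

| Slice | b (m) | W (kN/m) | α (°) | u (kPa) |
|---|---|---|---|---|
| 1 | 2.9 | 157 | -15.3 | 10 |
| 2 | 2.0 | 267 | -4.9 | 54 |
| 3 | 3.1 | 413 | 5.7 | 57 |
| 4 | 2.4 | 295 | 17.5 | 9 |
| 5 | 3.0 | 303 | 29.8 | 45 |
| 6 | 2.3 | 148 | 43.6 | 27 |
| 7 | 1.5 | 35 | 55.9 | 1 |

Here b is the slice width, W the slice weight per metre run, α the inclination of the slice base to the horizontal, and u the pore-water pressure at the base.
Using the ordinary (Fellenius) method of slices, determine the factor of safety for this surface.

FS = 2.02

Ordinary method of slices: FS = Σ[c'·Δl_i + (W_i cosα_i − u_i·Δl_i)·tanφ'] / Σ W_i sinα_i, with Δl_i = b_i / cosα_i.
Slice 1: Δl = 2.9/cos(-15.3°) = 3.007 m; N'_1 = 157·cos(-15.3°) − 10·3.007 = 121.4; c'Δl = 26.16; W sinα = -41.4
Slice 2: Δl = 2.0/cos(-4.9°) = 2.007 m; N'_2 = 267·cos(-4.9°) − 54·2.007 = 157.6; c'Δl = 17.46; W sinα = -22.8
Slice 3: Δl = 3.1/cos5.7° = 3.115 m; N'_3 = 413·cos5.7° − 57·3.115 = 233.4; c'Δl = 27.10; W sinα = 41.0
Slice 4: Δl = 2.4/cos17.5° = 2.516 m; N'_4 = 295·cos17.5° − 9·2.516 = 258.7; c'Δl = 21.89; W sinα = 88.7
Slice 5: Δl = 3.0/cos29.8° = 3.457 m; N'_5 = 303·cos29.8° − 45·3.457 = 107.4; c'Δl = 30.08; W sinα = 150.6
Slice 6: Δl = 2.3/cos43.6° = 3.176 m; N'_6 = 148·cos43.6° − 27·3.176 = 21.4; c'Δl = 27.63; W sinα = 102.1
Slice 7: Δl = 1.5/cos55.9° = 2.676 m; N'_7 = 35·cos55.9° − 1·2.676 = 16.9; c'Δl = 23.28; W sinα = 29.0
Σc'Δl = 173.6 kN/m; ΣN' = 916.8 kN/m; ΣW sinα = 347.1 kN/m
Resisting = 173.6 + 916.8·tan29.9° = 173.6 + 527.2 = 700.8 kN/m
FS = 700.8 / 347.1 = 2.019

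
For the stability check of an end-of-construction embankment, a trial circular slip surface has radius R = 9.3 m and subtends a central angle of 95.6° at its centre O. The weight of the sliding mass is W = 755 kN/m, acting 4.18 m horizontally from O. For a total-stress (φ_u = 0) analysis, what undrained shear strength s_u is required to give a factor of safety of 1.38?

FS = s_u·L_a·R / (W·d), so s_u = FS·W·d / (L_a·R).
Arc length L_a = R·θ = 9.3·(95.6°·π/180) = 9.3·1.6685 = 15.52 m
s_u = 1.38·755·4.18 / (15.52·9.3) = 4355.1 / 144.31 = 30.18 kPa

s_u = 30.2 kPa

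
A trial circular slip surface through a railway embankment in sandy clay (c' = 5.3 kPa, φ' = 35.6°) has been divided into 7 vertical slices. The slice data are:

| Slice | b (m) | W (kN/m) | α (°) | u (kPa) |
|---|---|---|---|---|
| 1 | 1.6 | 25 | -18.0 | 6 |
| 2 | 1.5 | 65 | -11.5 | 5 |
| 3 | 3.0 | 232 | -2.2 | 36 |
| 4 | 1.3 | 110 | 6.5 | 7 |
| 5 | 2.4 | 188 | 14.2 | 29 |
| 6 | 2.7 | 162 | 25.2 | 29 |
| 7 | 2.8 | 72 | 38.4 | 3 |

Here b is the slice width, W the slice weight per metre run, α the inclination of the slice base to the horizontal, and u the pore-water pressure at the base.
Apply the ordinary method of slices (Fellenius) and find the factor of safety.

Ordinary method of slices: FS = Σ[c'·Δl_i + (W_i cosα_i − u_i·Δl_i)·tanφ'] / Σ W_i sinα_i, with Δl_i = b_i / cosα_i.
Slice 1: Δl = 1.6/cos(-18.0°) = 1.682 m; N'_1 = 25·cos(-18.0°) − 6·1.682 = 13.7; c'Δl = 8.92; W sinα = -7.7
Slice 2: Δl = 1.5/cos(-11.5°) = 1.531 m; N'_2 = 65·cos(-11.5°) − 5·1.531 = 56.0; c'Δl = 8.11; W sinα = -13.0
Slice 3: Δl = 3.0/cos(-2.2°) = 3.002 m; N'_3 = 232·cos(-2.2°) − 36·3.002 = 123.7; c'Δl = 15.91; W sinα = -8.9
Slice 4: Δl = 1.3/cos6.5° = 1.308 m; N'_4 = 110·cos6.5° − 7·1.308 = 100.1; c'Δl = 6.93; W sinα = 12.5
Slice 5: Δl = 2.4/cos14.2° = 2.476 m; N'_5 = 188·cos14.2° − 29·2.476 = 110.5; c'Δl = 13.12; W sinα = 46.1
Slice 6: Δl = 2.7/cos25.2° = 2.984 m; N'_6 = 162·cos25.2° − 29·2.984 = 60.0; c'Δl = 15.82; W sinα = 69.0
Slice 7: Δl = 2.8/cos38.4° = 3.573 m; N'_7 = 72·cos38.4° − 3·3.573 = 45.7; c'Δl = 18.94; W sinα = 44.7
Σc'Δl = 87.7 kN/m; ΣN' = 509.8 kN/m; ΣW sinα = 142.7 kN/m
Resisting = 87.7 + 509.8·tan35.6° = 87.7 + 365.0 = 452.7 kN/m
FS = 452.7 / 142.7 = 3.173

FS = 3.17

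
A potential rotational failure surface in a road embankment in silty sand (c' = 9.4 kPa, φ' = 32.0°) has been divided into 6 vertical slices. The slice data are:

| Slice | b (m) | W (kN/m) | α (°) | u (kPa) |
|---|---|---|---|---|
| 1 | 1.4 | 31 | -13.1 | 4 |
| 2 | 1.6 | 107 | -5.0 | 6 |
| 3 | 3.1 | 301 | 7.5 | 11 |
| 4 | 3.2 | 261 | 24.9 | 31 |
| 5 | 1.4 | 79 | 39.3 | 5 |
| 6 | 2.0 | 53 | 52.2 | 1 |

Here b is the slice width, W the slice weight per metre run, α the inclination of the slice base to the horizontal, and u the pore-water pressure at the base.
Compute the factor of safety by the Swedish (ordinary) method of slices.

FS = 2.27

Ordinary method of slices: FS = Σ[c'·Δl_i + (W_i cosα_i − u_i·Δl_i)·tanφ'] / Σ W_i sinα_i, with Δl_i = b_i / cosα_i.
Slice 1: Δl = 1.4/cos(-13.1°) = 1.437 m; N'_1 = 31·cos(-13.1°) − 4·1.437 = 24.4; c'Δl = 13.51; W sinα = -7.0
Slice 2: Δl = 1.6/cos(-5.0°) = 1.606 m; N'_2 = 107·cos(-5.0°) − 6·1.606 = 97.0; c'Δl = 15.10; W sinα = -9.3
Slice 3: Δl = 3.1/cos7.5° = 3.127 m; N'_3 = 301·cos7.5° − 11·3.127 = 264.0; c'Δl = 29.39; W sinα = 39.3
Slice 4: Δl = 3.2/cos24.9° = 3.528 m; N'_4 = 261·cos24.9° − 31·3.528 = 127.4; c'Δl = 33.16; W sinα = 109.9
Slice 5: Δl = 1.4/cos39.3° = 1.809 m; N'_5 = 79·cos39.3° − 5·1.809 = 52.1; c'Δl = 17.01; W sinα = 50.0
Slice 6: Δl = 2.0/cos52.2° = 3.263 m; N'_6 = 53·cos52.2° − 1·3.263 = 29.2; c'Δl = 30.67; W sinα = 41.9
Σc'Δl = 138.8 kN/m; ΣN' = 594.1 kN/m; ΣW sinα = 224.7 kN/m
Resisting = 138.8 + 594.1·tan32.0° = 138.8 + 371.2 = 510.1 kN/m
FS = 510.1 / 224.7 = 2.270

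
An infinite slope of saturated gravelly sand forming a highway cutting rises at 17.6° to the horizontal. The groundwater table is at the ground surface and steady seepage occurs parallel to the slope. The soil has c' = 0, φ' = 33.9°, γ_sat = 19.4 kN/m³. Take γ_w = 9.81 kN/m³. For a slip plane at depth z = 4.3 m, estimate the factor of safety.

With seepage parallel to the slope and the water table at the surface, the effective normal stress on the slip plane uses the buoyant unit weight γ' = γ_sat − γ_w while the driving shear stress uses γ_sat:
FS = [c' + γ' z cos²β tanφ'] / [γ_sat z sinβ cosβ]
(For c' = 0 this reduces to FS = (γ'/γ_sat)·tanφ'/tanβ.)
γ' = 19.4 − 9.81 = 9.59 kN/m³
Numerator = 0.0 + 9.59·4.3·cos²17.6°·tan33.9° = 0.0 + 9.59·4.3·0.9086·0.6720 = 25.177 kPa
Denominator = 19.4·4.3·sin17.6°·cos17.6° = 19.4·4.3·0.3024·0.9532 = 24.043 kPa
FS = 25.177 / 24.043 = 1.047

FS = 1.05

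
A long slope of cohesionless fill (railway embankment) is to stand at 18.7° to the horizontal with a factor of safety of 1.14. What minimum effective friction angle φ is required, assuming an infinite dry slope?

FS = tanφ/tanβ ⇒ tanφ = FS · tanβ = 1.14 · tan18.7° = 0.3859
φ = arctan(0.3859) = 21.10°

φ = 21.1°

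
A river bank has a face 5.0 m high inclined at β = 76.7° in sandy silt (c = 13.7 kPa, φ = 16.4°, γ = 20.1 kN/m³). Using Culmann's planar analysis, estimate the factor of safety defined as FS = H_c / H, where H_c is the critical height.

H_c = (4c/γ) · sinβ cosφ / [1 − cos(β − φ)]
    = (4·13.7/20.1) · sin76.7°·cos16.4° / [1 − cos60.3°]
    = 2.726 · 0.9336 / 0.5045 = 5.04 m
FS = H_c / H = 5.04 / 5.0 = 1.009

FS = 1.01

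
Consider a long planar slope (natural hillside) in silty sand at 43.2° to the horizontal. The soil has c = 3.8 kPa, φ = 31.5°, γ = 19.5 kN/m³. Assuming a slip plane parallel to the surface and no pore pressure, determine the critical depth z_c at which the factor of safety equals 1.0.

z_c = 1.12 m

Setting FS = 1.00 in FS = [c + γz cos²β tanφ] / [γz sinβ cosβ] and solving for z:
z = c / [γ cosβ (FS·sinβ − cosβ·tanφ)]
  = 3.8 / [19.5·cos43.2°·(1.00·sin43.2° − cos43.2°·tan31.5°)]
  = 3.8 / [19.5·0.7290·(1.00·0.6845 − 0.7290·0.6128)]
  = 3.8 / 3.3808 = 1.124 m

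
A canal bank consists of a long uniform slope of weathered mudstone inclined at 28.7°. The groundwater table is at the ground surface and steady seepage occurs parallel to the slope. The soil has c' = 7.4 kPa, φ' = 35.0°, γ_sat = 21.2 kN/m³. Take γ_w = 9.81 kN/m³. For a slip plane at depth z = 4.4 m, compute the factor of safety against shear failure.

FS = 0.88

With seepage parallel to the slope and the water table at the surface, the effective normal stress on the slip plane uses the buoyant unit weight γ' = γ_sat − γ_w while the driving shear stress uses γ_sat:
FS = [c' + γ' z cos²β tanφ'] / [γ_sat z sinβ cosβ]
γ' = 21.2 − 9.81 = 11.39 kN/m³
Numerator = 7.4 + 11.39·4.4·cos²28.7°·tan35.0° = 7.4 + 11.39·4.4·0.7694·0.7002 = 34.399 kPa
Denominator = 21.2·4.4·sin28.7°·cos28.7° = 21.2·4.4·0.4802·0.8771 = 39.292 kPa
FS = 34.399 / 39.292 = 0.875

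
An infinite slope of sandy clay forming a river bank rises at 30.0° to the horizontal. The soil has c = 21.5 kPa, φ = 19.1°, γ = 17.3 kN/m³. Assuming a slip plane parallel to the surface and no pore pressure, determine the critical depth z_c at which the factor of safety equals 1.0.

z_c = 7.17 m

Setting FS = 1.00 in FS = [c + γz cos²β tanφ] / [γz sinβ cosβ] and solving for z:
z = c / [γ cosβ (FS·sinβ − cosβ·tanφ)]
  = 21.5 / [17.3·cos30.0°·(1.00·sin30.0° − cos30.0°·tan19.1°)]
  = 21.5 / [17.3·0.8660·(1.00·0.5000 − 0.8660·0.3463)]
  = 21.5 / 2.9981 = 7.171 m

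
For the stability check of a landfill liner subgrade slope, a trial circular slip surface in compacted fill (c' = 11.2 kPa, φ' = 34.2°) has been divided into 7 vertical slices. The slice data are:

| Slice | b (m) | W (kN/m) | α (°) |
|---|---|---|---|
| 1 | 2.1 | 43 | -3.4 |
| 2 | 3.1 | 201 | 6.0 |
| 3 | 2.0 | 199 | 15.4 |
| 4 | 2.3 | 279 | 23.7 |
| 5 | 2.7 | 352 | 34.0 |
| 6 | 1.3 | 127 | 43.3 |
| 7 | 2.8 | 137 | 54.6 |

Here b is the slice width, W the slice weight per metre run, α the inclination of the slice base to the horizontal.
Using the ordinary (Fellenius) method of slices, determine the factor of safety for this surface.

FS = 1.73

Ordinary method of slices: FS = Σ[c'·Δl_i + (W_i cosα_i)·tanφ'] / Σ W_i sinα_i, with Δl_i = b_i / cosα_i.
Slice 1: Δl = 2.1/cos(-3.4°) = 2.104 m; N'_1 = 43·cos(-3.4°) = 42.9; c'Δl = 23.56; W sinα = -2.6
Slice 2: Δl = 3.1/cos6.0° = 3.117 m; N'_2 = 201·cos6.0° = 199.9; c'Δl = 34.91; W sinα = 21.0
Slice 3: Δl = 2.0/cos15.4° = 2.074 m; N'_3 = 199·cos15.4° = 191.9; c'Δl = 23.23; W sinα = 52.8
Slice 4: Δl = 2.3/cos23.7° = 2.512 m; N'_4 = 279·cos23.7° = 255.5; c'Δl = 28.13; W sinα = 112.1
Slice 5: Δl = 2.7/cos34.0° = 3.257 m; N'_5 = 352·cos34.0° = 291.8; c'Δl = 36.48; W sinα = 196.8
Slice 6: Δl = 1.3/cos43.3° = 1.786 m; N'_6 = 127·cos43.3° = 92.4; c'Δl = 20.01; W sinα = 87.1
Slice 7: Δl = 2.8/cos54.6° = 4.834 m; N'_7 = 137·cos54.6° = 79.4; c'Δl = 54.14; W sinα = 111.7
Σc'Δl = 220.5 kN/m; ΣN' = 1153.8 kN/m; ΣW sinα = 579.1 kN/m
Resisting = 220.5 + 1153.8·tan34.2° = 220.5 + 784.1 = 1004.6 kN/m
FS = 1004.6 / 579.1 = 1.735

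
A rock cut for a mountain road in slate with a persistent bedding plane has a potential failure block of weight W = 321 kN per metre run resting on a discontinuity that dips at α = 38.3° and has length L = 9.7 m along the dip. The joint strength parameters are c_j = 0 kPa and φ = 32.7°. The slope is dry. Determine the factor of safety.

FS = 0.81

Resolving the block weight along and normal to the plane and applying the Mohr–Coulomb strength on the joint:
N' = W cosα = 321·cos38.3° = 251.9 kN/m
Driving force T = W sinα = 321·sin38.3° = 198.9 kN/m
Resisting force R = c_j·L + N'·tanφ = 0·9.7 + 251.9·tan32.7° = 0.0 + 161.7 = 161.7 kN/m
FS = R / T = 161.7 / 198.9 = 0.813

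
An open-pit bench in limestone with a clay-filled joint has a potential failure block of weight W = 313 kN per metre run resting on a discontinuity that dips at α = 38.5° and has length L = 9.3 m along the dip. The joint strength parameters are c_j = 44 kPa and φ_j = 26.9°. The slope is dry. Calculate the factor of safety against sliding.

Resolving the block weight along and normal to the plane and applying the Mohr–Coulomb strength on the joint:
N' = W cosα = 313·cos38.5° = 245.0 kN/m
Driving force T = W sinα = 313·sin38.5° = 194.8 kN/m
Resisting force R = c_j·L + N'·tanφ_j = 44·9.3 + 245.0·tan26.9° = 409.2 + 124.3 = 533.5 kN/m
FS = R / T = 533.5 / 194.8 = 2.738

FS = 2.74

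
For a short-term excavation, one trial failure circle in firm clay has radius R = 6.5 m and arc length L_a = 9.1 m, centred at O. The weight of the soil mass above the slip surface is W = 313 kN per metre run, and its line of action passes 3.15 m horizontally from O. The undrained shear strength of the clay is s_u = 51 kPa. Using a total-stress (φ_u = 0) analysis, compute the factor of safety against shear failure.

FS = 3.06

Taking moments about the centre O, the resisting moment is provided by the undrained shear strength acting along the arc:
M_R = s_u·L_a·R = 51·9.10·6.5 = 3016.6 kN·m/m
M_D = W·d = 313·3.15 = 985.9 kN·m/m
FS = M_R / M_D = 3016.6 / 985.9 = 3.060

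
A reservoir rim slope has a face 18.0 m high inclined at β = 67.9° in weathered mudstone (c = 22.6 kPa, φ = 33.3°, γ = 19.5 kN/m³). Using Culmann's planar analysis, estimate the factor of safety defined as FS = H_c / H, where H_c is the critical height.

FS = 1.13

H_c = (4c/γ) · sinβ cosφ / [1 − cos(β − φ)]
    = (4·22.6/19.5) · sin67.9°·cos33.3° / [1 − cos34.6°]
    = 4.636 · 0.7744 / 0.1769 = 20.30 m
FS = H_c / H = 20.30 / 18.0 = 1.128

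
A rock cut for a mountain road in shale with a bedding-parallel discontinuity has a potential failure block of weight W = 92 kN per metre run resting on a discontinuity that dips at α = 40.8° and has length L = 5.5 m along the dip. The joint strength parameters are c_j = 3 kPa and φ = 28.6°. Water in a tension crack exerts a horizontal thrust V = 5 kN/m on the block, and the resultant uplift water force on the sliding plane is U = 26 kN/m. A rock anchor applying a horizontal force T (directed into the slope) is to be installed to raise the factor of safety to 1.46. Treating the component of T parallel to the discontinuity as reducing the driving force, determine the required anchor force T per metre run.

T = 37 kN/m

Resolving forces along and normal to the sliding plane, with the horizontal anchor force T adding T·sinα to the effective normal force and T·cosα acting up the plane against the driving force:
FS = [c_jL + (W cosα − U − V sinα + T sinα) tanφ] / [W sinα + V cosα − T cosα]
Without the anchor: N' = 40.4 kN/m, driving T_d = 63.9 kN/m, resisting R = 3·5.5 + 40.4·tan28.6° = 38.5 kN/m, FS = 0.60.
Setting FS = 1.46 and solving for T:
1.46·(63.9 − T cos40.8°) = 38.5 + T sin40.8°·tan28.6°
T·(sin40.8°·tan28.6° + 1.46·cos40.8°) = 1.46·63.9 − 38.5
T·(0.6534·0.5452 + 1.46·0.7570) = 93.3 − 38.5 = 54.8
T·1.4615 = 54.8
T = 37.5 kN/m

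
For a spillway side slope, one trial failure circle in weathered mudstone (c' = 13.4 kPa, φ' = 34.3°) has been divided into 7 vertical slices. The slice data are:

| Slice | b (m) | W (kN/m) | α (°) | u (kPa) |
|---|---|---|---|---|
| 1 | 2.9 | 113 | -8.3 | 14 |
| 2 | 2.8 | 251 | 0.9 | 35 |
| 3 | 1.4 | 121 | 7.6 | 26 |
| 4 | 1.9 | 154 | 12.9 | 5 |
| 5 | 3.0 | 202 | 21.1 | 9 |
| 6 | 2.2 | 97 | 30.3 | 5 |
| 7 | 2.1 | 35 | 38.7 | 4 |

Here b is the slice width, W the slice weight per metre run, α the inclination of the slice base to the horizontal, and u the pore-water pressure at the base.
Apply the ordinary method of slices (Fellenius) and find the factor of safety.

Ordinary method of slices: FS = Σ[c'·Δl_i + (W_i cosα_i − u_i·Δl_i)·tanφ'] / Σ W_i sinα_i, with Δl_i = b_i / cosα_i.
Slice 1: Δl = 2.9/cos(-8.3°) = 2.931 m; N'_1 = 113·cos(-8.3°) − 14·2.931 = 70.8; c'Δl = 39.27; W sinα = -16.3
Slice 2: Δl = 2.8/cos0.9° = 2.800 m; N'_2 = 251·cos0.9° − 35·2.800 = 153.0; c'Δl = 37.52; W sinα = 3.9
Slice 3: Δl = 1.4/cos7.6° = 1.412 m; N'_3 = 121·cos7.6° − 26·1.412 = 83.2; c'Δl = 18.93; W sinα = 16.0
Slice 4: Δl = 1.9/cos12.9° = 1.949 m; N'_4 = 154·cos12.9° − 5·1.949 = 140.4; c'Δl = 26.12; W sinα = 34.4
Slice 5: Δl = 3.0/cos21.1° = 3.216 m; N'_5 = 202·cos21.1° − 9·3.216 = 159.5; c'Δl = 43.09; W sinα = 72.7
Slice 6: Δl = 2.2/cos30.3° = 2.548 m; N'_6 = 97·cos30.3° − 5·2.548 = 71.0; c'Δl = 34.14; W sinα = 48.9
Slice 7: Δl = 2.1/cos38.7° = 2.691 m; N'_7 = 35·cos38.7° − 4·2.691 = 16.6; c'Δl = 36.06; W sinα = 21.9
Σc'Δl = 235.1 kN/m; ΣN' = 694.4 kN/m; ΣW sinα = 181.6 kN/m
Resisting = 235.1 + 694.4·tan34.3° = 235.1 + 473.7 = 708.8 kN/m
FS = 708.8 / 181.6 = 3.904

FS = 3.90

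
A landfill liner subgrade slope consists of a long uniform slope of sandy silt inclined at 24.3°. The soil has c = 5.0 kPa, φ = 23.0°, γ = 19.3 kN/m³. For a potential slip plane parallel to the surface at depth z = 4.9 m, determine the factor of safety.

FS = 1.08

For an infinite slope with a slip plane parallel to the surface (no pore pressure): FS = [c + γz cos²β tanφ] / [γz sinβ cosβ].
γz = 19.3·4.9 = 94.57 kN/m²
Numerator = 5.0 + 94.57·cos²24.3°·tan23.0° = 5.0 + 94.57·0.8307·0.4245 = 38.345 kPa
Denominator = 94.57·sin24.3°·cos24.3° = 94.57·0.4115·0.9114 = 35.469 kPa
FS = 38.345 / 35.469 = 1.081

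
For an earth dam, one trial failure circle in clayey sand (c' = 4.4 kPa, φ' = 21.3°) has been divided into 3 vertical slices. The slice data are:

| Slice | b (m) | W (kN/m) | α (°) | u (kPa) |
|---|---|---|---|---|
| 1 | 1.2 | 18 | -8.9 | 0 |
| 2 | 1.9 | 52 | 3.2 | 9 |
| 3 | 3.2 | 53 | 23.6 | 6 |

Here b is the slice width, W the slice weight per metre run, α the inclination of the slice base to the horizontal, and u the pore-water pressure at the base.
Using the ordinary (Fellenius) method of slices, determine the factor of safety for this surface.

Ordinary method of slices: FS = Σ[c'·Δl_i + (W_i cosα_i − u_i·Δl_i)·tanφ'] / Σ W_i sinα_i, with Δl_i = b_i / cosα_i.
Slice 1: Δl = 1.2/cos(-8.9°) = 1.215 m; N'_1 = 18·cos(-8.9°) − 0·1.215 = 17.8; c'Δl = 5.34; W sinα = -2.8
Slice 2: Δl = 1.9/cos3.2° = 1.903 m; N'_2 = 52·cos3.2° − 9·1.903 = 34.8; c'Δl = 8.37; W sinα = 2.9
Slice 3: Δl = 3.2/cos23.6° = 3.492 m; N'_3 = 53·cos23.6° − 6·3.492 = 27.6; c'Δl = 15.37; W sinα = 21.2
Σc'Δl = 29.1 kN/m; ΣN' = 80.2 kN/m; ΣW sinα = 21.3 kN/m
Resisting = 29.1 + 80.2·tan21.3° = 29.1 + 31.3 = 60.3 kN/m
FS = 60.3 / 21.3 = 2.828

FS = 2.83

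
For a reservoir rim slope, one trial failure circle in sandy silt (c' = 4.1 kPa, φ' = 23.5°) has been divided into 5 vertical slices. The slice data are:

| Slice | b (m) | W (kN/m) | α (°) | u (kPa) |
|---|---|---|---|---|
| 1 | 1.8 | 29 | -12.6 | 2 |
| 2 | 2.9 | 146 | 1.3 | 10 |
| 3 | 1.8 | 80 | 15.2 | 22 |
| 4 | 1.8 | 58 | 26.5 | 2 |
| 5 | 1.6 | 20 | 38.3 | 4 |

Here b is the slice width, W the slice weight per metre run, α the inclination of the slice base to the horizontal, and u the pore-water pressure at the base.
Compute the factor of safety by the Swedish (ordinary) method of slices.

Ordinary method of slices: FS = Σ[c'·Δl_i + (W_i cosα_i − u_i·Δl_i)·tanφ'] / Σ W_i sinα_i, with Δl_i = b_i / cosα_i.
Slice 1: Δl = 1.8/cos(-12.6°) = 1.844 m; N'_1 = 29·cos(-12.6°) − 2·1.844 = 24.6; c'Δl = 7.56; W sinα = -6.3
Slice 2: Δl = 2.9/cos1.3° = 2.901 m; N'_2 = 146·cos1.3° − 10·2.901 = 117.0; c'Δl = 11.89; W sinα = 3.3
Slice 3: Δl = 1.8/cos15.2° = 1.865 m; N'_3 = 80·cos15.2° − 22·1.865 = 36.2; c'Δl = 7.65; W sinα = 21.0
Slice 4: Δl = 1.8/cos26.5° = 2.011 m; N'_4 = 58·cos26.5° − 2·2.011 = 47.9; c'Δl = 8.25; W sinα = 25.9
Slice 5: Δl = 1.6/cos38.3° = 2.039 m; N'_5 = 20·cos38.3° − 4·2.039 = 7.5; c'Δl = 8.36; W sinα = 12.4
Σc'Δl = 43.7 kN/m; ΣN' = 233.2 kN/m; ΣW sinα = 56.2 kN/m
Resisting = 43.7 + 233.2·tan23.5° = 43.7 + 101.4 = 145.1 kN/m
FS = 145.1 / 56.2 = 2.580

FS = 2.58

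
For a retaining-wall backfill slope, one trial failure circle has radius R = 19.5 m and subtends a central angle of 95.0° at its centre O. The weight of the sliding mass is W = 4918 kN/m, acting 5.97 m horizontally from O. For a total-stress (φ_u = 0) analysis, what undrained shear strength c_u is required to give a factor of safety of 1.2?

c_u = 55.9 kPa

FS = c_u·L_a·R / (W·d), so c_u = FS·W·d / (L_a·R).
Arc length L_a = R·θ = 19.5·(95.0°·π/180) = 19.5·1.6581 = 32.33 m
c_u = 1.2·4918·5.97 / (32.33·19.5) = 35232.6 / 630.48 = 55.88 kPa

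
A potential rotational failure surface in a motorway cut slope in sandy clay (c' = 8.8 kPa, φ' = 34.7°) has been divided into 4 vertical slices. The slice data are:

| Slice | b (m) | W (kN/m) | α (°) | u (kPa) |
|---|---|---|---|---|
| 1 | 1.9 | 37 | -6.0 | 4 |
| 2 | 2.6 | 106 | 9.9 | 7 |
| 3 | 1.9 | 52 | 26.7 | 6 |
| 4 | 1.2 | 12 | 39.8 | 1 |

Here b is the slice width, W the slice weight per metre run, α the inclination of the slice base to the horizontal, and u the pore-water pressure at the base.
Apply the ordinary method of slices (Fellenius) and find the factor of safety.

Ordinary method of slices: FS = Σ[c'·Δl_i + (W_i cosα_i − u_i·Δl_i)·tanφ'] / Σ W_i sinα_i, with Δl_i = b_i / cosα_i.
Slice 1: Δl = 1.9/cos(-6.0°) = 1.910 m; N'_1 = 37·cos(-6.0°) − 4·1.910 = 29.2; c'Δl = 16.81; W sinα = -3.9
Slice 2: Δl = 2.6/cos9.9° = 2.639 m; N'_2 = 106·cos9.9° − 7·2.639 = 85.9; c'Δl = 23.23; W sinα = 18.2
Slice 3: Δl = 1.9/cos26.7° = 2.127 m; N'_3 = 52·cos26.7° − 6·2.127 = 33.7; c'Δl = 18.72; W sinα = 23.4
Slice 4: Δl = 1.2/cos39.8° = 1.562 m; N'_4 = 12·cos39.8° − 1·1.562 = 7.7; c'Δl = 13.74; W sinα = 7.7
Σc'Δl = 72.5 kN/m; ΣN' = 156.5 kN/m; ΣW sinα = 45.4 kN/m
Resisting = 72.5 + 156.5·tan34.7° = 72.5 + 108.3 = 180.8 kN/m
FS = 180.8 / 45.4 = 3.983

FS = 3.98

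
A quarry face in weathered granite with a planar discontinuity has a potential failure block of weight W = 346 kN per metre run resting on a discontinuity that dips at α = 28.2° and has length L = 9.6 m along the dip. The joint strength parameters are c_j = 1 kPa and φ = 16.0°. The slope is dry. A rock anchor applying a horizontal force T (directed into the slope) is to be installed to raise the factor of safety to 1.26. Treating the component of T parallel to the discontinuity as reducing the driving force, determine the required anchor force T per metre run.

T = 87 kN/m

Resolving forces along and normal to the sliding plane, with the horizontal anchor force T adding T·sinα to the effective normal force and T·cosα acting up the plane against the driving force:
FS = [c_jL + (W cosα + T sinα) tanφ] / [W sinα − T cosα]
Without the anchor: N' = 304.9 kN/m, driving T_d = 163.5 kN/m, resisting R = 1·9.6 + 304.9·tan16.0° = 97.0 kN/m, FS = 0.59.
Setting FS = 1.26 and solving for T:
1.26·(163.5 − T cos28.2°) = 97.0 + T sin28.2°·tan16.0°
T·(sin28.2°·tan16.0° + 1.26·cos28.2°) = 1.26·163.5 − 97.0
T·(0.4726·0.2867 + 1.26·0.8813) = 206.0 − 97.0 = 109.0
T·1.2459 = 109.0
T = 87.5 kN/m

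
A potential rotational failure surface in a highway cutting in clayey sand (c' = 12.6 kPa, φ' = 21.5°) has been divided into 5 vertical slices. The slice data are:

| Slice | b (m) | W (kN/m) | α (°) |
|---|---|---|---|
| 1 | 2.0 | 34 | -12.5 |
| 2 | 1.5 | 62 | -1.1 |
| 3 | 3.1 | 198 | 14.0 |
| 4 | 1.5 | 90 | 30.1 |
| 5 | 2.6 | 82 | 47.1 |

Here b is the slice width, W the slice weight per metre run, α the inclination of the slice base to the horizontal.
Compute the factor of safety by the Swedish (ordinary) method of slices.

FS = 2.22

Ordinary method of slices: FS = Σ[c'·Δl_i + (W_i cosα_i)·tanφ'] / Σ W_i sinα_i, with Δl_i = b_i / cosα_i.
Slice 1: Δl = 2.0/cos(-12.5°) = 2.049 m; N'_1 = 34·cos(-12.5°) = 33.2; c'Δl = 25.81; W sinα = -7.4
Slice 2: Δl = 1.5/cos(-1.1°) = 1.500 m; N'_2 = 62·cos(-1.1°) = 62.0; c'Δl = 18.90; W sinα = -1.2
Slice 3: Δl = 3.1/cos14.0° = 3.195 m; N'_3 = 198·cos14.0° = 192.1; c'Δl = 40.26; W sinα = 47.9
Slice 4: Δl = 1.5/cos30.1° = 1.734 m; N'_4 = 90·cos30.1° = 77.9; c'Δl = 21.85; W sinα = 45.1
Slice 5: Δl = 2.6/cos47.1° = 3.819 m; N'_5 = 82·cos47.1° = 55.8; c'Δl = 48.13; W sinα = 60.1
Σc'Δl = 154.9 kN/m; ΣN' = 421.0 kN/m; ΣW sinα = 144.6 kN/m
Resisting = 154.9 + 421.0·tan21.5° = 154.9 + 165.8 = 320.8 kN/m
FS = 320.8 / 144.6 = 2.219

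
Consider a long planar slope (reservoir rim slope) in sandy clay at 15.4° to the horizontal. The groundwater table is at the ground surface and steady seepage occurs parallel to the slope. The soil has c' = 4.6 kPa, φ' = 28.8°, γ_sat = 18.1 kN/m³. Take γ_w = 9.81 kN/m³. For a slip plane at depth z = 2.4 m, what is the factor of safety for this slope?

With seepage parallel to the slope and the water table at the surface, the effective normal stress on the slip plane uses the buoyant unit weight γ' = γ_sat − γ_w while the driving shear stress uses γ_sat:
FS = [c' + γ' z cos²β tanφ'] / [γ_sat z sinβ cosβ]
γ' = 18.1 − 9.81 = 8.29 kN/m³
Numerator = 4.6 + 8.29·2.4·cos²15.4°·tan28.8° = 4.6 + 8.29·2.4·0.9295·0.5498 = 14.767 kPa
Denominator = 18.1·2.4·sin15.4°·cos15.4° = 18.1·2.4·0.2656·0.9641 = 11.122 kPa
FS = 14.767 / 11.122 = 1.328

FS = 1.33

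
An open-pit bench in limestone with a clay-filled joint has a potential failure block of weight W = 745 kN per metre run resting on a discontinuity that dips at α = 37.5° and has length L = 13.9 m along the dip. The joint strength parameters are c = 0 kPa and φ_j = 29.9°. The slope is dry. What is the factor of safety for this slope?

FS = 0.75

Resolving the block weight along and normal to the plane and applying the Mohr–Coulomb strength on the joint:
N' = W cosα = 745·cos37.5° = 591.0 kN/m
Driving force T = W sinα = 745·sin37.5° = 453.5 kN/m
Resisting force R = c·L + N'·tanφ_j = 0·13.9 + 591.0·tan29.9° = 0.0 + 339.9 = 339.9 kN/m
FS = R / T = 339.9 / 453.5 = 0.749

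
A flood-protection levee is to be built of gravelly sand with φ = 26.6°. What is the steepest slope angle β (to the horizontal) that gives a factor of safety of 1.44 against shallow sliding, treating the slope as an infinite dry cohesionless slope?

For an infinite dry cohesionless slope FS = tanφ/tanβ, so tanβ = tanφ / FS.
tanβ = tan26.6° / 1.44 = 0.5008 / 1.44 = 0.3478
β = arctan(0.3478) = 19.18°

β = 19.2°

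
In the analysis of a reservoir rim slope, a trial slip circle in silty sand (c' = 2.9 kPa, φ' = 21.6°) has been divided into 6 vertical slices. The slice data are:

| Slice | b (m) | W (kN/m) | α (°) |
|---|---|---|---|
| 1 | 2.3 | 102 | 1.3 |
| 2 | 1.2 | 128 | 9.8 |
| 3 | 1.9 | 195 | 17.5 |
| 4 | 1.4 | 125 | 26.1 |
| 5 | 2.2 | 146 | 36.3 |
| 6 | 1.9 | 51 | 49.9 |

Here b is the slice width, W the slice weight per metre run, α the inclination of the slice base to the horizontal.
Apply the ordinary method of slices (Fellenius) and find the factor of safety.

Ordinary method of slices: FS = Σ[c'·Δl_i + (W_i cosα_i)·tanφ'] / Σ W_i sinα_i, with Δl_i = b_i / cosα_i.
Slice 1: Δl = 2.3/cos1.3° = 2.301 m; N'_1 = 102·cos1.3° = 102.0; c'Δl = 6.67; W sinα = 2.3
Slice 2: Δl = 1.2/cos9.8° = 1.218 m; N'_2 = 128·cos9.8° = 126.1; c'Δl = 3.53; W sinα = 21.8
Slice 3: Δl = 1.9/cos17.5° = 1.992 m; N'_3 = 195·cos17.5° = 186.0; c'Δl = 5.78; W sinα = 58.6
Slice 4: Δl = 1.4/cos26.1° = 1.559 m; N'_4 = 125·cos26.1° = 112.3; c'Δl = 4.52; W sinα = 55.0
Slice 5: Δl = 2.2/cos36.3° = 2.730 m; N'_5 = 146·cos36.3° = 117.7; c'Δl = 7.92; W sinα = 86.4
Slice 6: Δl = 1.9/cos49.9° = 2.950 m; N'_6 = 51·cos49.9° = 32.9; c'Δl = 8.55; W sinα = 39.0
Σc'Δl = 37.0 kN/m; ΣN' = 676.9 kN/m; ΣW sinα = 263.2 kN/m
Resisting = 37.0 + 676.9·tan21.6° = 37.0 + 268.0 = 305.0 kN/m
FS = 305.0 / 263.2 = 1.159

FS = 1.16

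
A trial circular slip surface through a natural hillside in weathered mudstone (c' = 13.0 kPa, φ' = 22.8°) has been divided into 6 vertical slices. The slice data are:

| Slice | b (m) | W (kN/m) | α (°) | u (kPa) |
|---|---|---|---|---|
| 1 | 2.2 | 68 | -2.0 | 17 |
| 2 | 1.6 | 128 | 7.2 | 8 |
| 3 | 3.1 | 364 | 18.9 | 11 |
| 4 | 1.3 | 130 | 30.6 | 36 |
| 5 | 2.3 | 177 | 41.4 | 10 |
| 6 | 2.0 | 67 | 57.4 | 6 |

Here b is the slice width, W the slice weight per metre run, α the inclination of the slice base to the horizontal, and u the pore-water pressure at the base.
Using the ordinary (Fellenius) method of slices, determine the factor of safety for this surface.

FS = 1.25

Ordinary method of slices: FS = Σ[c'·Δl_i + (W_i cosα_i − u_i·Δl_i)·tanφ'] / Σ W_i sinα_i, with Δl_i = b_i / cosα_i.
Slice 1: Δl = 2.2/cos(-2.0°) = 2.201 m; N'_1 = 68·cos(-2.0°) − 17·2.201 = 30.5; c'Δl = 28.62; W sinα = -2.4
Slice 2: Δl = 1.6/cos7.2° = 1.613 m; N'_2 = 128·cos7.2° − 8·1.613 = 114.1; c'Δl = 20.97; W sinα = 16.0
Slice 3: Δl = 3.1/cos18.9° = 3.277 m; N'_3 = 364·cos18.9° − 11·3.277 = 308.3; c'Δl = 42.60; W sinα = 117.9
Slice 4: Δl = 1.3/cos30.6° = 1.510 m; N'_4 = 130·cos30.6° − 36·1.510 = 57.5; c'Δl = 19.63; W sinα = 66.2
Slice 5: Δl = 2.3/cos41.4° = 3.066 m; N'_5 = 177·cos41.4° − 10·3.066 = 102.1; c'Δl = 39.86; W sinα = 117.1
Slice 6: Δl = 2.0/cos57.4° = 3.712 m; N'_6 = 67·cos57.4° − 6·3.712 = 13.8; c'Δl = 48.26; W sinα = 56.4
Σc'Δl = 199.9 kN/m; ΣN' = 626.4 kN/m; ΣW sinα = 371.2 kN/m
Resisting = 199.9 + 626.4·tan22.8° = 199.9 + 263.3 = 463.3 kN/m
FS = 463.3 / 371.2 = 1.248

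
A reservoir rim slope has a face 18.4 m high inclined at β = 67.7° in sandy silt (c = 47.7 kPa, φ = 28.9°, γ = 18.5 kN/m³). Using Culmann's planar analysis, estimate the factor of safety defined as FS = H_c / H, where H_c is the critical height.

FS = 2.06

H_c = (4c/γ) · sinβ cosφ / [1 − cos(β − φ)]
    = (4·47.7/18.5) · sin67.7°·cos28.9° / [1 − cos38.8°]
    = 10.314 · 0.8100 / 0.2207 = 37.86 m
FS = H_c / H = 37.86 / 18.4 = 2.058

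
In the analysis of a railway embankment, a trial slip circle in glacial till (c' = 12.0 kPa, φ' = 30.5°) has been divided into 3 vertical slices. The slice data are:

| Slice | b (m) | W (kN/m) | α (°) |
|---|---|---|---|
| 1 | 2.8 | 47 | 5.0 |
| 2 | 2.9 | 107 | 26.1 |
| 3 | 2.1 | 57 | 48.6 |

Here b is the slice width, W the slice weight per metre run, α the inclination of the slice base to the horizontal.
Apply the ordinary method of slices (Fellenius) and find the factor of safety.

FS = 2.31

Ordinary method of slices: FS = Σ[c'·Δl_i + (W_i cosα_i)·tanφ'] / Σ W_i sinα_i, with Δl_i = b_i / cosα_i.
Slice 1: Δl = 2.8/cos5.0° = 2.811 m; N'_1 = 47·cos5.0° = 46.8; c'Δl = 33.73; W sinα = 4.1
Slice 2: Δl = 2.9/cos26.1° = 3.229 m; N'_2 = 107·cos26.1° = 96.1; c'Δl = 38.75; W sinα = 47.1
Slice 3: Δl = 2.1/cos48.6° = 3.176 m; N'_3 = 57·cos48.6° = 37.7; c'Δl = 38.11; W sinα = 42.8
Σc'Δl = 110.6 kN/m; ΣN' = 180.6 kN/m; ΣW sinα = 93.9 kN/m
Resisting = 110.6 + 180.6·tan30.5° = 110.6 + 106.4 = 217.0 kN/m
FS = 217.0 / 93.9 = 2.310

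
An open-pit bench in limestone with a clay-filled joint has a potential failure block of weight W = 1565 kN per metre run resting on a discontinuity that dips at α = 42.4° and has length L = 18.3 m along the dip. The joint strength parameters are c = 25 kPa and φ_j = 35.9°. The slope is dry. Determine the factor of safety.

Resolving the block weight along and normal to the plane and applying the Mohr–Coulomb strength on the joint:
N' = W cosα = 1565·cos42.4° = 1155.7 kN/m
Driving force T = W sinα = 1565·sin42.4° = 1055.3 kN/m
Resisting force R = c·L + N'·tanφ_j = 25·18.3 + 1155.7·tan35.9° = 457.5 + 836.6 = 1294.1 kN/m
FS = R / T = 1294.1 / 1055.3 = 1.226

FS = 1.23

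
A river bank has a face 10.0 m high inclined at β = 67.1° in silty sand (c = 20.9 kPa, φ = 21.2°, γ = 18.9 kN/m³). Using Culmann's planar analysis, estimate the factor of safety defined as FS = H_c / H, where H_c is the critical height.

FS = 1.25

H_c = (4c/γ) · sinβ cosφ / [1 − cos(β − φ)]
    = (4·20.9/18.9) · sin67.1°·cos21.2° / [1 − cos45.9°]
    = 4.423 · 0.8588 / 0.3041 = 12.49 m
FS = H_c / H = 12.49 / 10.0 = 1.249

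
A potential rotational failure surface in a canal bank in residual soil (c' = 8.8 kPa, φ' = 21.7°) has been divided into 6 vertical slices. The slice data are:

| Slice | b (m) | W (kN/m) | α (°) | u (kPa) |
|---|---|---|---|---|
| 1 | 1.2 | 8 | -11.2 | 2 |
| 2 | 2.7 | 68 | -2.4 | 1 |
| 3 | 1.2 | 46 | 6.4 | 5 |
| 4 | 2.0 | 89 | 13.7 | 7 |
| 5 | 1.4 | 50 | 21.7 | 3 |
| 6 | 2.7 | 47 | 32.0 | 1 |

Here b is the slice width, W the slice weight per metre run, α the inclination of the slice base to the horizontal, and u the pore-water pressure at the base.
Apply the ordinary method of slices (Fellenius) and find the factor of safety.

Ordinary method of slices: FS = Σ[c'·Δl_i + (W_i cosα_i − u_i·Δl_i)·tanφ'] / Σ W_i sinα_i, with Δl_i = b_i / cosα_i.
Slice 1: Δl = 1.2/cos(-11.2°) = 1.223 m; N'_1 = 8·cos(-11.2°) − 2·1.223 = 5.4; c'Δl = 10.77; W sinα = -1.6
Slice 2: Δl = 2.7/cos(-2.4°) = 2.702 m; N'_2 = 68·cos(-2.4°) − 1·2.702 = 65.2; c'Δl = 23.78; W sinα = -2.8
Slice 3: Δl = 1.2/cos6.4° = 1.208 m; N'_3 = 46·cos6.4° − 5·1.208 = 39.7; c'Δl = 10.63; W sinα = 5.1
Slice 4: Δl = 2.0/cos13.7° = 2.059 m; N'_4 = 89·cos13.7° − 7·2.059 = 72.1; c'Δl = 18.12; W sinα = 21.1
Slice 5: Δl = 1.4/cos21.7° = 1.507 m; N'_5 = 50·cos21.7° − 3·1.507 = 41.9; c'Δl = 13.26; W sinα = 18.5
Slice 6: Δl = 2.7/cos32.0° = 3.184 m; N'_6 = 47·cos32.0° − 1·3.184 = 36.7; c'Δl = 28.02; W sinα = 24.9
Σc'Δl = 104.6 kN/m; ΣN' = 261.0 kN/m; ΣW sinα = 65.2 kN/m
Resisting = 104.6 + 261.0·tan21.7° = 104.6 + 103.9 = 208.4 kN/m
FS = 208.4 / 65.2 = 3.197

FS = 3.20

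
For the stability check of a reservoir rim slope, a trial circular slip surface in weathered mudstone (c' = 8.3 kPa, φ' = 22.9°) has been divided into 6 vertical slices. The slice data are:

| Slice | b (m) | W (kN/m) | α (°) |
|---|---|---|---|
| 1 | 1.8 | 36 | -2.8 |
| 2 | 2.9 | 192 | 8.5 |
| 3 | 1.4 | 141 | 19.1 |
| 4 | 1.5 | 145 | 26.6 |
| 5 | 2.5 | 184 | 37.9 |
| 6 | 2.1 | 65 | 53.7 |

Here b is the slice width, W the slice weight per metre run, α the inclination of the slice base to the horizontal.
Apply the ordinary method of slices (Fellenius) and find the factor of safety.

Ordinary method of slices: FS = Σ[c'·Δl_i + (W_i cosα_i)·tanφ'] / Σ W_i sinα_i, with Δl_i = b_i / cosα_i.
Slice 1: Δl = 1.8/cos(-2.8°) = 1.802 m; N'_1 = 36·cos(-2.8°) = 36.0; c'Δl = 14.96; W sinα = -1.8
Slice 2: Δl = 2.9/cos8.5° = 2.932 m; N'_2 = 192·cos8.5° = 189.9; c'Δl = 24.34; W sinα = 28.4
Slice 3: Δl = 1.4/cos19.1° = 1.482 m; N'_3 = 141·cos19.1° = 133.2; c'Δl = 12.30; W sinα = 46.1
Slice 4: Δl = 1.5/cos26.6° = 1.678 m; N'_4 = 145·cos26.6° = 129.7; c'Δl = 13.92; W sinα = 64.9
Slice 5: Δl = 2.5/cos37.9° = 3.168 m; N'_5 = 184·cos37.9° = 145.2; c'Δl = 26.30; W sinα = 113.0
Slice 6: Δl = 2.1/cos53.7° = 3.547 m; N'_6 = 65·cos53.7° = 38.5; c'Δl = 29.44; W sinα = 52.4
Σc'Δl = 121.3 kN/m; ΣN' = 672.4 kN/m; ΣW sinα = 303.1 kN/m
Resisting = 121.3 + 672.4·tan22.9° = 121.3 + 284.0 = 405.3 kN/m
FS = 405.3 / 303.1 = 1.337

FS = 1.34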